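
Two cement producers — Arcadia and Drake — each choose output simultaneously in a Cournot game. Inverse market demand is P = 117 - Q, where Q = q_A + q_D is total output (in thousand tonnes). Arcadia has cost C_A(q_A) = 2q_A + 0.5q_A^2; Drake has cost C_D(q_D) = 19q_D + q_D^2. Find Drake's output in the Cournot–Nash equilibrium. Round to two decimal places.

16.27

Arcadia's profit: π_A = (117 - Q)q_A - (2q_A + (1/2)q_A²). Setting ∂π_A/∂q_A = 0: 115 - 3q_A - (q_D) = 0.
Drake's first-order condition: 98 - 4q_D - (q_A) = 0.
So q_A = (115 - q_D)/3 and q_D = (98 - q_A)/4.
Substituting one into the other gives q_A = 362/11 and q_D = 179/11.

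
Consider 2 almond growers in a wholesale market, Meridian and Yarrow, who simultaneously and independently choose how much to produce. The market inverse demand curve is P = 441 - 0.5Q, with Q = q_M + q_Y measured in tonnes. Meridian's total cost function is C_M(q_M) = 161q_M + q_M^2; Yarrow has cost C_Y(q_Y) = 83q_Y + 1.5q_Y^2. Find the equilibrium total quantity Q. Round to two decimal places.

Meridian's profit: π_M = (441 - 0.5Q)q_M - (161q_M + q_M²). Setting ∂π_M/∂q_M = 0: 280 - 3q_M - (1/2)(q_Y) = 0.
Yarrow's profit: π_Y = (441 - 0.5Q)q_Y - (83q_Y + (3/2)q_Y²). Setting ∂π_Y/∂q_Y = 0: 358 - 4q_Y - (1/2)(q_M) = 0.
Rearranging gives the reaction functions q_M = (280 - (1/2)q_Y)/3 and q_Y = (358 - (1/2)q_M)/4.
Substituting one into the other gives q_M = 80.0851 and q_Y = 79.4894.
Total output Q = 80.0851 + 79.4894 = 159.5745.

159.57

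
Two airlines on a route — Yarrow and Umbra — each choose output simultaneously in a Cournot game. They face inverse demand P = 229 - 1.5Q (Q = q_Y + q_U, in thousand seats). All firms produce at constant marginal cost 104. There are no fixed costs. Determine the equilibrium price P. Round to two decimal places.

145.67

A representative firm's profit is π_i = q_i(229 - 1.5Q) - 104q_i.
First-order condition (treating rivals' output as given): 125 - 3q_i - (3/2)q_j = 0.
With identical firms every q_j equals q_i, so q_j = q_i and 125 = (9/2)q_i, giving q_i = 250/9.
Total output Q = 500/9, so price P = 229 - (3/2)·(500/9) = 437/3.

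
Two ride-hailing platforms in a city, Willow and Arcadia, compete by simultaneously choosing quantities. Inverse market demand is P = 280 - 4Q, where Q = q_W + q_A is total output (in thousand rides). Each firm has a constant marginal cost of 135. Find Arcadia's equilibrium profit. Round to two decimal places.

Each firm earns π_i = (280 - 4Q)q_i - 135q_i.
Setting ∂π_i/∂q_i = 0 with rivals' quantities fixed: 145 - 8q_i - 4q_j = 0.
By symmetry each firm produces the same amount; substituting q_j = q_i yields q_i = 145/12.
Price P = 280 - 4·(145/6) = 550/3.
Arcadia's profit: (550/3 - 135)·(145/12) = 584.0278.

584.03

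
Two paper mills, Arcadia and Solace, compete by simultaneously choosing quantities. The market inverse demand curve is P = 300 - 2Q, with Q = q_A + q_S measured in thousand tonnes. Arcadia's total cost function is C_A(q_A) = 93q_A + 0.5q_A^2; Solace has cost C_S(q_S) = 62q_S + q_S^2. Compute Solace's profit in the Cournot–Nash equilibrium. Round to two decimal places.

2672.38

Arcadia's profit: π_A = (300 - 2Q)q_A - (93q_A + (1/2)q_A²). Setting ∂π_A/∂q_A = 0: 207 - 5q_A - 2(q_S) = 0.
Solace's profit: π_S = (300 - 2Q)q_S - (62q_S + q_S²). Setting ∂π_S/∂q_S = 0: 238 - 6q_S - 2(q_A) = 0.
So q_A = (207 - 2q_S)/5 and q_S = (238 - 2q_A)/6.
Substituting one into the other gives q_A = 383/13 and q_S = 388/13.
Price P = 300 - 2·(771/13) = 181.3846.
Solace's profit: 181.3846·(388/13) - 62·(388/13) - (388/13)² = 2672.3787.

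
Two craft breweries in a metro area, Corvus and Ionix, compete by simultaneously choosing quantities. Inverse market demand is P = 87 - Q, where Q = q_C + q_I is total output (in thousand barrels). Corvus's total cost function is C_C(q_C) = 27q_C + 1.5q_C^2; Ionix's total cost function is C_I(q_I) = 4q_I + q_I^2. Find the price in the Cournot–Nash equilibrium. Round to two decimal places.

Corvus's profit: π_C = (87 - Q)q_C - (27q_C + (3/2)q_C²). Setting ∂π_C/∂q_C = 0: 60 - 5q_C - (q_I) = 0.
Ionix's profit: π_I = (87 - Q)q_I - (4q_I + q_I²). Setting ∂π_I/∂q_I = 0: 83 - 4q_I - (q_C) = 0.
So q_C = (60 - q_I)/5 and q_I = (83 - q_C)/4.
Solving the pair: q_C = 157/19, q_I = 355/19.
Total output Q = 512/19, so price P = 87 - 512/19 = 1141/19.

60.05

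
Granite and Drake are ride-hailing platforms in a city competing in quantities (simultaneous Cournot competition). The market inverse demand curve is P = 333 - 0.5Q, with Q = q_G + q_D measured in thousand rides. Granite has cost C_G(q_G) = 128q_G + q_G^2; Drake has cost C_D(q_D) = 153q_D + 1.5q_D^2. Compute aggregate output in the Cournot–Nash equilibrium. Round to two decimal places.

Granite's profit: π_G = (333 - 0.5Q)q_G - (128q_G + q_G²). Setting ∂π_G/∂q_G = 0: 205 - 3q_G - (1/2)(q_D) = 0.
Drake's profit: π_D = (333 - 0.5Q)q_D - (153q_D + (3/2)q_D²). Setting ∂π_D/∂q_D = 0: 180 - 4q_D - (1/2)(q_G) = 0.
Rearranging gives the reaction functions q_G = (205 - (1/2)q_D)/3 and q_D = (180 - (1/2)q_G)/4.
Solving the pair: q_G = 62.1277, q_D = 1750/47.
Total output Q = 62.1277 + 1750/47 = 99.3617.

99.36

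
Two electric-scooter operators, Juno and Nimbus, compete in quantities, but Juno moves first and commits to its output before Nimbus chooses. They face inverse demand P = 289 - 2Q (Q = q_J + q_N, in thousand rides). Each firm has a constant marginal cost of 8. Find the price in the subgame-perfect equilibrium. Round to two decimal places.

78.25

Solve by backward induction. Given q_J, the follower Nimbus maximises π_N = (289 - 2q_J - 2q_N)q_N - 8q_N.
∂π_N/∂q_N = 281 - 2q_J - 4q_N = 0 gives the reaction function q_N = (281 - 2q_J)/4.
The leader anticipates this reaction. Substituting into P = 289 - 2Q gives P = 297/2 - q_J, so π_J = (297/2 - q_J)q_J - 8q_J.
Leader FOC: 281/2 - 2q_J = 0, so q_J = 281/4.
Then q_N = (281 - 2·(281/4))/4 = 281/8.
Total output Q = 843/8, so price P = 289 - 2·(843/8) = 313/4.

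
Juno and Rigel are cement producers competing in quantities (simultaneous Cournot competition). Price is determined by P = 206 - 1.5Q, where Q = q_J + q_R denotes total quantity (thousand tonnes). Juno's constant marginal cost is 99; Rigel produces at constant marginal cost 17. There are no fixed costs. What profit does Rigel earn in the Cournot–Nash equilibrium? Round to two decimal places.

5440.07

Juno's profit: π_J = (206 - 1.5Q)q_J - (99q_J). Setting ∂π_J/∂q_J = 0: 107 - 3q_J - (3/2)(q_R) = 0.
Rigel's profit: π_R = (206 - 1.5Q)q_R - (17q_R). Setting ∂π_R/∂q_R = 0: 189 - 3q_R - (3/2)(q_J) = 0.
Best responses: q_J = (107 - (3/2)q_R)/3, q_R = (189 - (3/2)q_J)/3.
Solving the pair: q_J = 50/9, q_R = 542/9.
Price P = 206 - (3/2)·(592/9) = 322/3.
Rigel's profit: (322/3 - 17)·(542/9) = 5440.0741.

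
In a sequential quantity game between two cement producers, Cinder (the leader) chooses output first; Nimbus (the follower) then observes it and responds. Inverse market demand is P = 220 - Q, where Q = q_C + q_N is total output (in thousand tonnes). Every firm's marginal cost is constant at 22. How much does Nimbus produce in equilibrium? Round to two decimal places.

The follower Nimbus best-responds to any q_C: π_N = (220 - Q)q_N - 22q_N.
Setting the follower's marginal profit to zero, 198 - q_C - 2q_N = 0, i.e. q_N = (198 - q_C)/2.
The leader anticipates this reaction. Substituting into P = 220 - Q gives P = 121 - (1/2)q_C, so π_C = (121 - (1/2)q_C)q_C - 22q_C.
Leader FOC: 99 - q_C = 0, so q_C = 99.
Then q_N = (198 - 99)/2 = 99/2.

49.50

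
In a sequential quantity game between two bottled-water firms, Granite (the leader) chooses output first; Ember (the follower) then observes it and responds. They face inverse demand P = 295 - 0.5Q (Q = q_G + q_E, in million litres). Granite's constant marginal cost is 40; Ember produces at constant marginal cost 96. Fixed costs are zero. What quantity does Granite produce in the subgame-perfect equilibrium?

Solve by backward induction. Given q_G, the follower Ember maximises π_E = (295 - (1/2)q_G - (1/2)q_E)q_E - 96q_E.
Follower FOC: 199 - (1/2)q_G - q_E = 0, so q_E(q_G) = (199 - (1/2)q_G).
Granite substitutes q_E(q_G) into its own profit: π_G = q_G(295 - (1/2)q_G - (199 - (1/2)q_G)/2) - 40q_G = (391/2 - (1/4)q_G)q_G - 40q_G.
Maximising: ∂π_G/∂q_G = 311/2 - (1/2)q_G = 0, giving q_G = 311.
Then q_E = (199 - (1/2)·311) = 87/2.

311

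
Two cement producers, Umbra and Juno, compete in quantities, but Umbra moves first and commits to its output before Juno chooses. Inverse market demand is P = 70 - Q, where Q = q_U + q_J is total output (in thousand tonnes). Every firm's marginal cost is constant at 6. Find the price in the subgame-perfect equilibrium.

The follower Juno best-responds to any q_U: π_J = (70 - Q)q_J - 6q_J.
Follower FOC: 64 - q_U - 2q_J = 0, so q_J(q_U) = (64 - q_U)/2.
Umbra substitutes q_J(q_U) into its own profit: π_U = q_U(70 - q_U - (64 - q_U)/2) - 6q_U = (38 - (1/2)q_U)q_U - 6q_U.
Maximising: ∂π_U/∂q_U = 32 - q_U = 0, giving q_U = 32.
Then q_J = (64 - 32)/2 = 16.
Total output Q = 48, so price P = 70 - 48 = 22.

22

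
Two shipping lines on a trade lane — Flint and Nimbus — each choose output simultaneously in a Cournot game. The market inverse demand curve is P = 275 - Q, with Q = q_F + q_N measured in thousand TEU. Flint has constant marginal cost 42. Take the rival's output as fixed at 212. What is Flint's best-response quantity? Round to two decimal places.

With the rival's output fixed at 212, Flint's profit is π_F = (275 - 212 - q_F)q_F - (42q_F) = (63 - q_F)q_F - (42q_F).
∂π_F/∂q_F = 21 - 2q_F = 0, so q_F = 21/2.

10.50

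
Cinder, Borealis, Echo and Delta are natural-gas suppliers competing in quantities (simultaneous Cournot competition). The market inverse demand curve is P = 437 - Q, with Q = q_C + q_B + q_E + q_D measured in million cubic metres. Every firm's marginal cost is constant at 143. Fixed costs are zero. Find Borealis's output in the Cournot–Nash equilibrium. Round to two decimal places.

Each firm earns π_i = (437 - Q)q_i - 143q_i.
Setting ∂π_i/∂q_i = 0 with rivals' quantities fixed: 294 - 2q_i - Σ_{j≠i} q_j = 0.
By symmetry each firm produces the same amount; substituting Σ_{j≠i} q_j = 3q_i yields q_i = 294/5.

58.80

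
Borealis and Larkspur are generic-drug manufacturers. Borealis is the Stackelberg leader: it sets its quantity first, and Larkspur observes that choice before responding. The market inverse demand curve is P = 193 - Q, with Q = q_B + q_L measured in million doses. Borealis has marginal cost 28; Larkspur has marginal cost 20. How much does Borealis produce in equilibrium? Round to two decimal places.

78.50

Solve by backward induction. Given q_B, the follower Larkspur maximises π_L = (193 - q_B - q_L)q_L - 20q_L.
Follower FOC: 173 - q_B - 2q_L = 0, so q_L(q_B) = (173 - q_B)/2.
The leader anticipates this reaction. Substituting into P = 193 - Q gives P = 213/2 - (1/2)q_B, so π_B = (213/2 - (1/2)q_B)q_B - 28q_B.
The leader's first-order condition 157/2 - q_B = 0 yields q_B = 157/2.
Then q_L = (173 - 157/2)/2 = 189/4.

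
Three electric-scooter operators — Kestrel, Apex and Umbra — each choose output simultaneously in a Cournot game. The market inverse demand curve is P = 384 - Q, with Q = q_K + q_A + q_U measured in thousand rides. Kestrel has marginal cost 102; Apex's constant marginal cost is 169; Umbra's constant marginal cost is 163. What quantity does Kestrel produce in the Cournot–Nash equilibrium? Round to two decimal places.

102.50

Kestrel's profit: π_K = (384 - Q)q_K - (102q_K). Setting ∂π_K/∂q_K = 0: 282 - 2q_K - (q_A + q_U) = 0.
Apex's profit: π_A = (384 - Q)q_A - (169q_A). Setting ∂π_A/∂q_A = 0: 215 - 2q_A - (q_K + q_U) = 0.
Umbra's profit: π_U = (384 - Q)q_U - (163q_U). Setting ∂π_U/∂q_U = 0: 221 - 2q_U - (q_K + q_A) = 0.
Adding the 3 conditions: 718 − 2Q − 2Q = 0, i.e. Q = 359/2.
Back-substituting: q_K = (282 − 359/2) = 205/2, q_A = (215 − 359/2) = 71/2, q_U = (221 − 359/2) = 83/2.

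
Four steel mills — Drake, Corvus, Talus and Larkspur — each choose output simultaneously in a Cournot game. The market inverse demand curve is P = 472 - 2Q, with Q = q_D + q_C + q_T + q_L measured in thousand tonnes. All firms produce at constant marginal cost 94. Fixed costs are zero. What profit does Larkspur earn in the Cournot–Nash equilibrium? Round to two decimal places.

A representative firm's profit is π_i = q_i(472 - 2Q) - 94q_i.
Setting ∂π_i/∂q_i = 0 with rivals' quantities fixed: 378 - 4q_i - 2·Σ_{j≠i} q_j = 0.
By symmetry each firm produces the same amount; substituting Σ_{j≠i} q_j = 3q_i yields q_i = 378/10 = 189/5.
Price P = 472 - 2·(756/5) = 848/5.
Larkspur's profit: (848/5 - 94)·(189/5) = 2857.6800.

2857.68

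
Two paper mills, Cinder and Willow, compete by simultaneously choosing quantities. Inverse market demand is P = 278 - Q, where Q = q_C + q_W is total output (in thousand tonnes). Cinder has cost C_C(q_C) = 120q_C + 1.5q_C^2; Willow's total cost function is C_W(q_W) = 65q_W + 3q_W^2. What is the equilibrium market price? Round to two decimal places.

Cinder's profit: π_C = (278 - Q)q_C - (120q_C + (3/2)q_C²). Setting ∂π_C/∂q_C = 0: 158 - 5q_C - (q_W) = 0.
Willow's profit: π_W = (278 - Q)q_W - (65q_W + 3q_W²). Setting ∂π_W/∂q_W = 0: 213 - 8q_W - (q_C) = 0.
Best responses: q_C = (158 - q_W)/5, q_W = (213 - q_C)/8.
Solving the pair: q_C = 1051/39, q_W = 907/39.
Total output Q = 1958/39, so price P = 278 - 1958/39 = 227.7949.

227.79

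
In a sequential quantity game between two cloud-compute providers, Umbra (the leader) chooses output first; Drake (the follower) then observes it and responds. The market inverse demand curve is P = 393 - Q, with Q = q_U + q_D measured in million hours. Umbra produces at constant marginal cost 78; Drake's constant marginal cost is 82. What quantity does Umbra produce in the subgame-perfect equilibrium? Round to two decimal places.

159.50

The follower Drake best-responds to any q_U: π_D = (393 - Q)q_D - 82q_D.
∂π_D/∂q_D = 311 - q_U - 2q_D = 0 gives the reaction function q_D = (311 - q_U)/2.
Umbra substitutes q_D(q_U) into its own profit: π_U = q_U(393 - q_U - (311 - q_U)/2) - 78q_U = (475/2 - (1/2)q_U)q_U - 78q_U.
Maximising: ∂π_U/∂q_U = 319/2 - q_U = 0, giving q_U = 319/2.
Then q_D = (311 - 319/2)/2 = 303/4.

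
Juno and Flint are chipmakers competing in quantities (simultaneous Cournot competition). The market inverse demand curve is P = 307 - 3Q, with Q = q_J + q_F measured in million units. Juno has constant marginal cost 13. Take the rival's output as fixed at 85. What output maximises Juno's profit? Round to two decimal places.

With the rival's output fixed at 85, Juno's profit is π_J = (307 - 3·85 - 3q_J)q_J - (13q_J) = (52 - 3q_J)q_J - (13q_J).
∂π_J/∂q_J = 39 - 6q_J = 0, so q_J = 13/2.

6.50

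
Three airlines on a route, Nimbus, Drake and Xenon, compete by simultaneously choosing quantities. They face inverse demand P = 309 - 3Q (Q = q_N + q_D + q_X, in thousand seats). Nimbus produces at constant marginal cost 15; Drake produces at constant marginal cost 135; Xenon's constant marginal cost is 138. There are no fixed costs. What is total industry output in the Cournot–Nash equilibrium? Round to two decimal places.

Nimbus's profit: π_N = (309 - 3Q)q_N - (15q_N). Setting ∂π_N/∂q_N = 0: 294 - 6q_N - 3(q_D + q_X) = 0.
Drake's profit: π_D = (309 - 3Q)q_D - (135q_D). Setting ∂π_D/∂q_D = 0: 174 - 6q_D - 3(q_N + q_X) = 0.
Xenon's first-order condition: 171 - 6q_X - 3(q_N + q_D) = 0.
Adding the 3 first-order conditions: 639 − 12Q = 0, so Q = 213/4.
Back-substituting: q_N = (294 − 639/4)/3 = 179/4, q_D = (174 − 639/4)/3 = 19/4, q_X = (171 − 639/4)/3 = 15/4.
Total output Q = 179/4 + 19/4 + 15/4 = 213/4.

53.25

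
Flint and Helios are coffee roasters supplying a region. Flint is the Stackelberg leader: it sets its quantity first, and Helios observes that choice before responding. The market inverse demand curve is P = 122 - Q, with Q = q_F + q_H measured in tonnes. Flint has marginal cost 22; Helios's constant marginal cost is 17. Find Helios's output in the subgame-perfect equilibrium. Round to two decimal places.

The follower Helios best-responds to any q_F: π_H = (122 - Q)q_H - 17q_H.
∂π_H/∂q_H = 105 - q_F - 2q_H = 0 gives the reaction function q_H = (105 - q_F)/2.
Flint substitutes q_H(q_F) into its own profit: π_F = q_F(122 - q_F - (105 - q_F)/2) - 22q_F = (139/2 - (1/2)q_F)q_F - 22q_F.
Leader FOC: 95/2 - q_F = 0, so q_F = 95/2.
Then q_H = (105 - 95/2)/2 = 115/4.

28.75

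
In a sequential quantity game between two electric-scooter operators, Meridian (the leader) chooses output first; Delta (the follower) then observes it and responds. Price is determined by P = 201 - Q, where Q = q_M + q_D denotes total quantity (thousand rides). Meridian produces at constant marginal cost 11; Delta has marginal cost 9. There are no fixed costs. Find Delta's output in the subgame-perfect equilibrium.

49

Solve by backward induction. Given q_M, the follower Delta maximises π_D = (201 - q_M - q_D)q_D - 9q_D.
∂π_D/∂q_D = 192 - q_M - 2q_D = 0 gives the reaction function q_D = (192 - q_M)/2.
The leader anticipates this reaction. Substituting into P = 201 - Q gives P = 105 - (1/2)q_M, so π_M = (105 - (1/2)q_M)q_M - 11q_M.
Leader FOC: 94 - q_M = 0, so q_M = 94.
Then q_D = (192 - 94)/2 = 49.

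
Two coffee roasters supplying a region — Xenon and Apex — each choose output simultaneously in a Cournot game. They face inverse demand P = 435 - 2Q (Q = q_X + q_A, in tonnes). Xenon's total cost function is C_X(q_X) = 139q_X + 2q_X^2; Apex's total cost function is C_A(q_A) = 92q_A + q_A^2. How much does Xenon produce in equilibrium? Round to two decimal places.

Xenon's profit: π_X = (435 - 2Q)q_X - (139q_X + 2q_X²). Setting ∂π_X/∂q_X = 0: 296 - 8q_X - 2(q_A) = 0.
Apex's profit: π_A = (435 - 2Q)q_A - (92q_A + q_A²). Setting ∂π_A/∂q_A = 0: 343 - 6q_A - 2(q_X) = 0.
Best responses: q_X = (296 - 2q_A)/8, q_A = (343 - 2q_X)/6.
Solving the pair: q_X = 545/22, q_A = 538/11.

24.77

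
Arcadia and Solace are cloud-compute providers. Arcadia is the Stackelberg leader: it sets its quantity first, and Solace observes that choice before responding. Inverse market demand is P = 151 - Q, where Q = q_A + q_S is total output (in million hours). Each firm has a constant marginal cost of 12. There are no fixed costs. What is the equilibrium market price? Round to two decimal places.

Solve by backward induction. Given q_A, the follower Solace maximises π_S = (151 - q_A - q_S)q_S - 12q_S.
Setting the follower's marginal profit to zero, 139 - q_A - 2q_S = 0, i.e. q_S = (139 - q_A)/2.
Arcadia substitutes q_S(q_A) into its own profit: π_A = q_A(151 - q_A - (139 - q_A)/2) - 12q_A = (163/2 - (1/2)q_A)q_A - 12q_A.
Leader FOC: 139/2 - q_A = 0, so q_A = 139/2.
Then q_S = (139 - 139/2)/2 = 139/4.
Total output Q = 417/4, so price P = 151 - 417/4 = 187/4.

46.75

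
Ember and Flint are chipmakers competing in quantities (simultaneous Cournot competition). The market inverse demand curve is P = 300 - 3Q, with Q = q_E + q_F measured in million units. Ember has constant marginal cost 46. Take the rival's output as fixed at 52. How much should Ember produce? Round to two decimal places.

With the rival's output fixed at 52, Ember's profit is π_E = (300 - 3·52 - 3q_E)q_E - (46q_E) = (144 - 3q_E)q_E - (46q_E).
∂π_E/∂q_E = 98 - 6q_E = 0, so q_E = 49/3.

16.33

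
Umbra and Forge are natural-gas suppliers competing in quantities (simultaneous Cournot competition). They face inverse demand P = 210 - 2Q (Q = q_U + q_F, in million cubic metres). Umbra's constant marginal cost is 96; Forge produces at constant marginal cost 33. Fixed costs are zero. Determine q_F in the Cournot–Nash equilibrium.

Umbra's profit: π_U = (210 - 2Q)q_U - (96q_U). Setting ∂π_U/∂q_U = 0: 114 - 4q_U - 2(q_F) = 0.
Forge's first-order condition: 177 - 4q_F - 2(q_U) = 0.
Rearranging gives the reaction functions q_U = (114 - 2q_F)/4 and q_F = (177 - 2q_U)/4.
Solving the pair: q_U = 17/2, q_F = 40.

40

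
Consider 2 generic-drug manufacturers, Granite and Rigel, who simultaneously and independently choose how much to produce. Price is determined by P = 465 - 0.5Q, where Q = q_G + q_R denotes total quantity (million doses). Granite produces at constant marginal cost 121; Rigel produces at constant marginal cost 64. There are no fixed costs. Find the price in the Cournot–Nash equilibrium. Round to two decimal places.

216.67

Granite's profit: π_G = (465 - 0.5Q)q_G - (121q_G). Setting ∂π_G/∂q_G = 0: 344 - q_G - (1/2)(q_R) = 0.
Rigel's profit: π_R = (465 - 0.5Q)q_R - (64q_R). Setting ∂π_R/∂q_R = 0: 401 - q_R - (1/2)(q_G) = 0.
Rearranging gives the reaction functions q_G = (344 - (1/2)q_R) and q_R = (401 - (1/2)q_G).
Substituting one into the other gives q_G = 574/3 and q_R = 916/3.
Total output Q = 1490/3, so price P = 465 - (1/2)·(1490/3) = 650/3.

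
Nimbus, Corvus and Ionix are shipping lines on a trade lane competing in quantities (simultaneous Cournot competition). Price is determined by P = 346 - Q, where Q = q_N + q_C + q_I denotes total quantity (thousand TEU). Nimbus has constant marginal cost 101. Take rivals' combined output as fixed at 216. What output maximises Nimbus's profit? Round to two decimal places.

14.50

With rivals' combined output fixed at 216, Nimbus's profit is π_N = (346 - 216 - q_N)q_N - (101q_N) = (130 - q_N)q_N - (101q_N).
∂π_N/∂q_N = 29 - 2q_N = 0, so q_N = 29/2.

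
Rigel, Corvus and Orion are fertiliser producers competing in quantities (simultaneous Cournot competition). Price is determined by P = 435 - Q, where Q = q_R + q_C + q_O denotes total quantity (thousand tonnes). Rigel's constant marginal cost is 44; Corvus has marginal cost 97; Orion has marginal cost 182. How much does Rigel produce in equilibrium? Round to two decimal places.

145.50

Rigel's profit: π_R = (435 - Q)q_R - (44q_R). Setting ∂π_R/∂q_R = 0: 391 - 2q_R - (q_C + q_O) = 0.
Corvus's first-order condition: 338 - 2q_C - (q_R + q_O) = 0.
Orion's profit: π_O = (435 - Q)q_O - (182q_O). Setting ∂π_O/∂q_O = 0: 253 - 2q_O - (q_R + q_C) = 0.
Summing all 3 equations gives 982 − 4Q = 0, hence Q = 491/2.
Back-substituting: q_R = (391 − 491/2) = 291/2, q_C = (338 − 491/2) = 185/2, q_O = (253 − 491/2) = 15/2.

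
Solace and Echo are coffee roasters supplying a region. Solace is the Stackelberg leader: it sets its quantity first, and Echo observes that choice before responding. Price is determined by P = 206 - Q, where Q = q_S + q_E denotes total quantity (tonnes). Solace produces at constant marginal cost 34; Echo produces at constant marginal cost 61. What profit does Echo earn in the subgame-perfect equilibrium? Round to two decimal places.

Solve by backward induction. Given q_S, the follower Echo maximises π_E = (206 - q_S - q_E)q_E - 61q_E.
Setting the follower's marginal profit to zero, 145 - q_S - 2q_E = 0, i.e. q_E = (145 - q_S)/2.
The leader anticipates this reaction. Substituting into P = 206 - Q gives P = 267/2 - (1/2)q_S, so π_S = (267/2 - (1/2)q_S)q_S - 34q_S.
Maximising: ∂π_S/∂q_S = 199/2 - q_S = 0, giving q_S = 199/2.
Then q_E = (145 - 199/2)/2 = 91/4.
Price P = 206 - 489/4 = 335/4.
Echo's profit: (335/4 - 61)·(91/4) = 517.5625.

517.56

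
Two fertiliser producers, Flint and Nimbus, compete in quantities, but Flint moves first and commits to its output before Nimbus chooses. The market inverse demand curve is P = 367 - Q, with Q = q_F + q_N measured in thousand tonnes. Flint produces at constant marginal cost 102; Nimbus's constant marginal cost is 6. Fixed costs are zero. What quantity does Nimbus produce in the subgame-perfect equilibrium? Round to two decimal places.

138.25

The follower Nimbus best-responds to any q_F: π_N = (367 - Q)q_N - 6q_N.
Follower FOC: 361 - q_F - 2q_N = 0, so q_N(q_F) = (361 - q_F)/2.
Flint substitutes q_N(q_F) into its own profit: π_F = q_F(367 - q_F - (361 - q_F)/2) - 102q_F = (373/2 - (1/2)q_F)q_F - 102q_F.
Leader FOC: 169/2 - q_F = 0, so q_F = 169/2.
Then q_N = (361 - 169/2)/2 = 553/4.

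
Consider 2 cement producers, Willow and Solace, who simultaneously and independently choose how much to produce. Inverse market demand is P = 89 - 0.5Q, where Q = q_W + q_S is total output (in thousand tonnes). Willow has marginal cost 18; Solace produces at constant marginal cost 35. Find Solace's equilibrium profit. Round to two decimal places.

Willow's profit: π_W = (89 - 0.5Q)q_W - (18q_W). Setting ∂π_W/∂q_W = 0: 71 - q_W - (1/2)(q_S) = 0.
Solace's profit: π_S = (89 - 0.5Q)q_S - (35q_S). Setting ∂π_S/∂q_S = 0: 54 - q_S - (1/2)(q_W) = 0.
Rearranging gives the reaction functions q_W = (71 - (1/2)q_S) and q_S = (54 - (1/2)q_W).
Substituting one into the other gives q_W = 176/3 and q_S = 74/3.
Price P = 89 - (1/2)·(250/3) = 142/3.
Solace's profit: (142/3 - 35)·(74/3) = 304.2222.

304.22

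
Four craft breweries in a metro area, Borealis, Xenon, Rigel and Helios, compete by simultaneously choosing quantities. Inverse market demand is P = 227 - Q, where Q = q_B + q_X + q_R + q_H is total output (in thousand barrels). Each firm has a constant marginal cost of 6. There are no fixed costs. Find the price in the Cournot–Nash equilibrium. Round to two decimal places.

50.20

Each firm earns π_i = (227 - Q)q_i - 6q_i.
Setting ∂π_i/∂q_i = 0 with rivals' quantities fixed: 221 - 2q_i - Σ_{j≠i} q_j = 0.
With identical firms every q_j equals q_i, so Σ_{j≠i} q_j = 3q_i and 221 = 5q_i, giving q_i = 221/5.
Total output Q = 884/5, so price P = 227 - 884/5 = 251/5.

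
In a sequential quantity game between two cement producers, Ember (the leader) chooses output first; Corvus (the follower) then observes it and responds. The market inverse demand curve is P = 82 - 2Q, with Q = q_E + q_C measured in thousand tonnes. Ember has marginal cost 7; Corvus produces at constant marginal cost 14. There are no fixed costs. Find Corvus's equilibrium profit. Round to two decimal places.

Solve by backward induction. Given q_E, the follower Corvus maximises π_C = (82 - 2q_E - 2q_C)q_C - 14q_C.
∂π_C/∂q_C = 68 - 2q_E - 4q_C = 0 gives the reaction function q_C = (68 - 2q_E)/4.
Ember substitutes q_C(q_E) into its own profit: π_E = q_E(82 - 2q_E - (68 - 2q_E)/2) - 7q_E = (48 - q_E)q_E - 7q_E.
Leader FOC: 41 - 2q_E = 0, so q_E = 41/2.
Then q_C = (68 - 2·(41/2))/4 = 27/4.
Price P = 82 - 2·(109/4) = 55/2.
Corvus's profit: (55/2 - 14)·(27/4) = 729/8.

91.13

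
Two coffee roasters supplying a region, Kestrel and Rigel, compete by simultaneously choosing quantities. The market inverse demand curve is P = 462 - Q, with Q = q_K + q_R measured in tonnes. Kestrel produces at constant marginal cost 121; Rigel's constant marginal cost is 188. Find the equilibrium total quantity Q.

205

Kestrel's profit: π_K = (462 - Q)q_K - (121q_K). Setting ∂π_K/∂q_K = 0: 341 - 2q_K - (q_R) = 0.
Rigel's profit: π_R = (462 - Q)q_R - (188q_R). Setting ∂π_R/∂q_R = 0: 274 - 2q_R - (q_K) = 0.
Rearranging gives the reaction functions q_K = (341 - q_R)/2 and q_R = (274 - q_K)/2.
Substituting one into the other gives q_K = 136 and q_R = 69.
Total output Q = 136 + 69 = 205.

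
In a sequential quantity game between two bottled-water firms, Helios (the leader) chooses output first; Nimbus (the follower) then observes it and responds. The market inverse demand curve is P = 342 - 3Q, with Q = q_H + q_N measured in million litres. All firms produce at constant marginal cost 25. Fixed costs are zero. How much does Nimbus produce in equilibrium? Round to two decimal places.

Solve by backward induction. Given q_H, the follower Nimbus maximises π_N = (342 - 3q_H - 3q_N)q_N - 25q_N.
Follower FOC: 317 - 3q_H - 6q_N = 0, so q_N(q_H) = (317 - 3q_H)/6.
Helios substitutes q_N(q_H) into its own profit: π_H = q_H(342 - 3q_H - (317 - 3q_H)/2) - 25q_H = (367/2 - (3/2)q_H)q_H - 25q_H.
Maximising: ∂π_H/∂q_H = 317/2 - 3q_H = 0, giving q_H = 317/6.
Then q_N = (317 - 3·(317/6))/6 = 317/12.

26.42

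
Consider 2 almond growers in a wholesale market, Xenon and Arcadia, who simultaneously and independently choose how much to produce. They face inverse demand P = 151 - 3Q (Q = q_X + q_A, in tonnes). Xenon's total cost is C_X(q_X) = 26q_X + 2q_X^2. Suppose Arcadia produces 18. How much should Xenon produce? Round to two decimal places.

7.10

With the rival's output fixed at 18, Xenon's profit is π_X = (151 - 3·18 - 3q_X)q_X - (26q_X + 2q_X²) = (97 - 3q_X)q_X - (26q_X + 2q_X²).
∂π_X/∂q_X = 71 - 10q_X = 0, so q_X = 71/10.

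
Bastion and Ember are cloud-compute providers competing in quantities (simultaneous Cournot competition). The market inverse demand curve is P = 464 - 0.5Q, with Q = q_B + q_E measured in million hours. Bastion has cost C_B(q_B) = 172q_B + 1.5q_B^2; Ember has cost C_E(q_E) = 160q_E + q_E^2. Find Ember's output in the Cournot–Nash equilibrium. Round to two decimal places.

91.06

Bastion's profit: π_B = (464 - 0.5Q)q_B - (172q_B + (3/2)q_B²). Setting ∂π_B/∂q_B = 0: 292 - 4q_B - (1/2)(q_E) = 0.
Ember's first-order condition: 304 - 3q_E - (1/2)(q_B) = 0.
Rearranging gives the reaction functions q_B = (292 - (1/2)q_E)/4 and q_E = (304 - (1/2)q_B)/3.
Substituting one into the other gives q_B = 61.6170 and q_E = 91.0638.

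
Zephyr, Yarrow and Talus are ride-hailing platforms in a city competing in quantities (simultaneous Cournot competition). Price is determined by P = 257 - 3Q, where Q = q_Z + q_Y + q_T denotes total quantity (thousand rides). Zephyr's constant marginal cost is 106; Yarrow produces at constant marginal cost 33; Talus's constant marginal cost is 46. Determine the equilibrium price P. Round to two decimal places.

110.50

Zephyr's profit: π_Z = (257 - 3Q)q_Z - (106q_Z). Setting ∂π_Z/∂q_Z = 0: 151 - 6q_Z - 3(q_Y + q_T) = 0.
Yarrow's first-order condition: 224 - 6q_Y - 3(q_Z + q_T) = 0.
Talus's profit: π_T = (257 - 3Q)q_T - (46q_T). Setting ∂π_T/∂q_T = 0: 211 - 6q_T - 3(q_Z + q_Y) = 0.
Summing all 3 equations gives 586 − 12Q = 0, hence Q = 293/6.
Back-substituting: q_Z = (151 − 293/2)/3 = 3/2, q_Y = (224 − 293/2)/3 = 155/6, q_T = (211 − 293/2)/3 = 43/2.
Total output Q = 293/6, so price P = 257 - 3·(293/6) = 221/2.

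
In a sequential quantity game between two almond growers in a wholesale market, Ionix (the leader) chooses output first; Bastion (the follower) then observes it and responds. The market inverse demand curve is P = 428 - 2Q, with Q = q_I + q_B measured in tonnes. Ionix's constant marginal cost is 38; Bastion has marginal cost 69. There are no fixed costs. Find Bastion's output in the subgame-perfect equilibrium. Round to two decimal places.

37.13

The follower Bastion best-responds to any q_I: π_B = (428 - 2Q)q_B - 69q_B.
Setting the follower's marginal profit to zero, 359 - 2q_I - 4q_B = 0, i.e. q_B = (359 - 2q_I)/4.
The leader anticipates this reaction. Substituting into P = 428 - 2Q gives P = 497/2 - q_I, so π_I = (497/2 - q_I)q_I - 38q_I.
Leader FOC: 421/2 - 2q_I = 0, so q_I = 421/4.
Then q_B = (359 - 2·(421/4))/4 = 297/8.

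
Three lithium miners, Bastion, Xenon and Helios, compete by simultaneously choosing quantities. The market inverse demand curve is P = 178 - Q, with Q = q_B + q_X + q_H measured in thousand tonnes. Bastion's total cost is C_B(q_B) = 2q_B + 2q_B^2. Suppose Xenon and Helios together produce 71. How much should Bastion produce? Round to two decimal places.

With rivals' combined output fixed at 71, Bastion's profit is π_B = (178 - 71 - q_B)q_B - (2q_B + 2q_B²) = (107 - q_B)q_B - (2q_B + 2q_B²).
∂π_B/∂q_B = 105 - 6q_B = 0, so q_B = 35/2.

17.50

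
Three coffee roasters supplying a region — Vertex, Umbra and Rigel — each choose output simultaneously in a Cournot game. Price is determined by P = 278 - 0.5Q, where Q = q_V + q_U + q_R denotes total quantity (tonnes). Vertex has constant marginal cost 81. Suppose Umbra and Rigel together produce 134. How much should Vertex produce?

130

With rivals' combined output fixed at 134, Vertex's profit is π_V = (278 - (1/2)·134 - (1/2)q_V)q_V - (81q_V) = (211 - (1/2)q_V)q_V - (81q_V).
∂π_V/∂q_V = 130 - q_V = 0, so q_V = 130.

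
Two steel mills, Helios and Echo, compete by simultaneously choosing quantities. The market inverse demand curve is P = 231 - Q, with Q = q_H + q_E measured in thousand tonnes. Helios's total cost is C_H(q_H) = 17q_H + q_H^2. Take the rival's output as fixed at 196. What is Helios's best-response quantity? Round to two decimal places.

4.50

With the rival's output fixed at 196, Helios's profit is π_H = (231 - 196 - q_H)q_H - (17q_H + q_H²) = (35 - q_H)q_H - (17q_H + q_H²).
∂π_H/∂q_H = 18 - 4q_H = 0, so q_H = 9/2.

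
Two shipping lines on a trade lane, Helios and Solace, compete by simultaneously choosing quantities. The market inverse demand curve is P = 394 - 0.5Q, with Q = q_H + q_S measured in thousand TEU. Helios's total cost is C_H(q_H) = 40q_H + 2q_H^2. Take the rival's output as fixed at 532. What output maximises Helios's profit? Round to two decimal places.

17.60

With the rival's output fixed at 532, Helios's profit is π_H = (394 - (1/2)·532 - (1/2)q_H)q_H - (40q_H + 2q_H²) = (128 - (1/2)q_H)q_H - (40q_H + 2q_H²).
∂π_H/∂q_H = 88 - 5q_H = 0, so q_H = 88/5.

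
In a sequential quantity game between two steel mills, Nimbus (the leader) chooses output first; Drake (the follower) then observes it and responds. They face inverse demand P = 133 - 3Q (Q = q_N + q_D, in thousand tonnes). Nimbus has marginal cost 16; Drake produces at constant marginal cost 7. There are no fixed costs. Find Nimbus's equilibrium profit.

The follower Drake best-responds to any q_N: π_D = (133 - 3Q)q_D - 7q_D.
∂π_D/∂q_D = 126 - 3q_N - 6q_D = 0 gives the reaction function q_D = (126 - 3q_N)/6.
The leader anticipates this reaction. Substituting into P = 133 - 3Q gives P = 70 - (3/2)q_N, so π_N = (70 - (3/2)q_N)q_N - 16q_N.
The leader's first-order condition 54 - 3q_N = 0 yields q_N = 18.
Then q_D = (126 - 3·18)/6 = 12.
Price P = 133 - 3·30 = 43.
Nimbus's profit: (43 - 16)·18 = 486.

486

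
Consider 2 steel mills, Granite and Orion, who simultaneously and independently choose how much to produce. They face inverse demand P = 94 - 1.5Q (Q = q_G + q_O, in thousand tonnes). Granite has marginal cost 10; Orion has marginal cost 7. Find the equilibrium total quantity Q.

Granite's profit: π_G = (94 - 1.5Q)q_G - (10q_G). Setting ∂π_G/∂q_G = 0: 84 - 3q_G - (3/2)(q_O) = 0.
Orion's first-order condition: 87 - 3q_O - (3/2)(q_G) = 0.
Best responses: q_G = (84 - (3/2)q_O)/3, q_O = (87 - (3/2)q_G)/3.
Solving the pair: q_G = 18, q_O = 20.
Total output Q = 18 + 20 = 38.

38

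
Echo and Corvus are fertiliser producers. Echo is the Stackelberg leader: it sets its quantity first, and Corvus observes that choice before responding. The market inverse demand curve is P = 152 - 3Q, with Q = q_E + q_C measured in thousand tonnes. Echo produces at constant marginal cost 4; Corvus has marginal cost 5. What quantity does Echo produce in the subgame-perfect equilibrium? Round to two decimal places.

The follower Corvus best-responds to any q_E: π_C = (152 - 3Q)q_C - 5q_C.
∂π_C/∂q_C = 147 - 3q_E - 6q_C = 0 gives the reaction function q_C = (147 - 3q_E)/6.
The leader anticipates this reaction. Substituting into P = 152 - 3Q gives P = 157/2 - (3/2)q_E, so π_E = (157/2 - (3/2)q_E)q_E - 4q_E.
Leader FOC: 149/2 - 3q_E = 0, so q_E = 149/6.
Then q_C = (147 - 3·(149/6))/6 = 145/12.

24.83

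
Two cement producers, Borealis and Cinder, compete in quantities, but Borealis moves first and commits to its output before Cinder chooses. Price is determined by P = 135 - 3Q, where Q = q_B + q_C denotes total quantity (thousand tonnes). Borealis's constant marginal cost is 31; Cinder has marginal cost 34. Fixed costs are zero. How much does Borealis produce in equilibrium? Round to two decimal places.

Solve by backward induction. Given q_B, the follower Cinder maximises π_C = (135 - 3q_B - 3q_C)q_C - 34q_C.
Setting the follower's marginal profit to zero, 101 - 3q_B - 6q_C = 0, i.e. q_C = (101 - 3q_B)/6.
The leader anticipates this reaction. Substituting into P = 135 - 3Q gives P = 169/2 - (3/2)q_B, so π_B = (169/2 - (3/2)q_B)q_B - 31q_B.
Maximising: ∂π_B/∂q_B = 107/2 - 3q_B = 0, giving q_B = 107/6.
Then q_C = (101 - 3·(107/6))/6 = 95/12.

17.83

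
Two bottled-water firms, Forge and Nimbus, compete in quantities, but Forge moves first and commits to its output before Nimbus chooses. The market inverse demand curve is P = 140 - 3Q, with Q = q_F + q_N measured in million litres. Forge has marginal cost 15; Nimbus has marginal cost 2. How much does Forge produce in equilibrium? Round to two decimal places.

The follower Nimbus best-responds to any q_F: π_N = (140 - 3Q)q_N - 2q_N.
Follower FOC: 138 - 3q_F - 6q_N = 0, so q_N(q_F) = (138 - 3q_F)/6.
The leader anticipates this reaction. Substituting into P = 140 - 3Q gives P = 71 - (3/2)q_F, so π_F = (71 - (3/2)q_F)q_F - 15q_F.
The leader's first-order condition 56 - 3q_F = 0 yields q_F = 56/3.
Then q_N = (138 - 3·(56/3))/6 = 41/3.

18.67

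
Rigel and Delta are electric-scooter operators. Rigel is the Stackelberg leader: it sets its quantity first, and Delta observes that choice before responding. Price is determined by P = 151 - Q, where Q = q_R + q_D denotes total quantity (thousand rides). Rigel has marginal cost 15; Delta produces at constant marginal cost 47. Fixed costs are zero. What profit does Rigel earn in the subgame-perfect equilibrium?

The follower Delta best-responds to any q_R: π_D = (151 - Q)q_D - 47q_D.
∂π_D/∂q_D = 104 - q_R - 2q_D = 0 gives the reaction function q_D = (104 - q_R)/2.
The leader anticipates this reaction. Substituting into P = 151 - Q gives P = 99 - (1/2)q_R, so π_R = (99 - (1/2)q_R)q_R - 15q_R.
Maximising: ∂π_R/∂q_R = 84 - q_R = 0, giving q_R = 84.
Then q_D = (104 - 84)/2 = 10.
Price P = 151 - 94 = 57.
Rigel's profit: (57 - 15)·84 = 3528.

3528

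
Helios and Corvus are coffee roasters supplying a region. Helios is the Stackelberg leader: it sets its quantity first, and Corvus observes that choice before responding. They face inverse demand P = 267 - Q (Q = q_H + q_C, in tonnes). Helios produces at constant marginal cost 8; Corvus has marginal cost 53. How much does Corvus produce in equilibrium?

The follower Corvus best-responds to any q_H: π_C = (267 - Q)q_C - 53q_C.
Setting the follower's marginal profit to zero, 214 - q_H - 2q_C = 0, i.e. q_C = (214 - q_H)/2.
The leader anticipates this reaction. Substituting into P = 267 - Q gives P = 160 - (1/2)q_H, so π_H = (160 - (1/2)q_H)q_H - 8q_H.
Maximising: ∂π_H/∂q_H = 152 - q_H = 0, giving q_H = 152.
Then q_C = (214 - 152)/2 = 31.

31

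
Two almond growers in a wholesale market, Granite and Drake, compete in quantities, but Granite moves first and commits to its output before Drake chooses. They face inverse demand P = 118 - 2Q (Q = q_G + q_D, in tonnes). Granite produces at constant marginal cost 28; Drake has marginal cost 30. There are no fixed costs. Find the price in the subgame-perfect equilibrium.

The follower Drake best-responds to any q_G: π_D = (118 - 2Q)q_D - 30q_D.
Setting the follower's marginal profit to zero, 88 - 2q_G - 4q_D = 0, i.e. q_D = (88 - 2q_G)/4.
The leader anticipates this reaction. Substituting into P = 118 - 2Q gives P = 74 - q_G, so π_G = (74 - q_G)q_G - 28q_G.
The leader's first-order condition 46 - 2q_G = 0 yields q_G = 23.
Then q_D = (88 - 2·23)/4 = 21/2.
Total output Q = 67/2, so price P = 118 - 2·(67/2) = 51.

51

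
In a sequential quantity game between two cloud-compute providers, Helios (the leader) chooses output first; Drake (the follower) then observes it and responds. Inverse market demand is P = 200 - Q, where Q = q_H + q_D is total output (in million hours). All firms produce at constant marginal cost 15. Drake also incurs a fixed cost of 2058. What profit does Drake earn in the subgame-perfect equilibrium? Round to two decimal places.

81.06

The follower Drake best-responds to any q_H: π_D = (200 - Q)q_D - 15q_D.
∂π_D/∂q_D = 185 - q_H - 2q_D = 0 gives the reaction function q_D = (185 - q_H)/2.
The leader anticipates this reaction. Substituting into P = 200 - Q gives P = 215/2 - (1/2)q_H, so π_H = (215/2 - (1/2)q_H)q_H - 15q_H.
Maximising: ∂π_H/∂q_H = 185/2 - q_H = 0, giving q_H = 185/2.
Then q_D = (185 - 185/2)/2 = 185/4.
Price P = 200 - 555/4 = 245/4.
Drake's profit: (245/4 - 15)·(185/4) - 2058 = 1297/16.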